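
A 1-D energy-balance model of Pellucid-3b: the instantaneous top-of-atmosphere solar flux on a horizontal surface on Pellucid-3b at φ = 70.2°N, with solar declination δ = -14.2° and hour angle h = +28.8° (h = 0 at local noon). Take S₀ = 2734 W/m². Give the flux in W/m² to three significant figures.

cos θ_z = sin φ sin δ + cos φ cos δ cos h = -0.230805 + 0.287769 = 0.056964.
Flux = S₀ · cos θ_z = 2734 × 0.056964 = 155.7 W/m².

156 W/m²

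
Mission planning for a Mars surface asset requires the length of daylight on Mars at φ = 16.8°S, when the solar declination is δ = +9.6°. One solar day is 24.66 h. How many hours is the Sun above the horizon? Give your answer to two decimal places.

cos H₀ = −tan φ · tan δ = −tan(-16.8°) × tan(+9.600°) = 0.0511, so H₀ = 1.5197 rad = 87.07°.
Daylight = 2H₀/(2π) × 24.66 h = (1.5197/π) × 24.66 = 11.93 h.

11.93 h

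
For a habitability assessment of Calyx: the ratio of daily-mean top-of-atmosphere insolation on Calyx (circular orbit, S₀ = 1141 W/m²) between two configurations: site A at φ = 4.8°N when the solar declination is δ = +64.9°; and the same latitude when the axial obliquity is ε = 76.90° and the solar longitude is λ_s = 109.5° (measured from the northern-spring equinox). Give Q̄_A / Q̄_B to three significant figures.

Q̄_A / Q̄_B ≈ 1.05

— Configuration A (φ=+4.8°):
cos H₀ = −tan(+4.8°) tan(+64.900°) = -0.1793, H₀ = 1.7510 rad.
Bracket: H₀ sin φ sin δ + cos φ cos δ sin H₀ = 1.7510×0.08368×0.90557 + 0.99649×0.42420×0.98380 = 0.132687 + 0.415863 = 0.548550.
Q̄ = (S₀/π) × [bracket] = (1141/π) × 0.548550 = 199.23 W/m².
— Configuration B (φ=+4.8°):
Solar declination: sin δ = sin ε · sin λ_s = sin 76.90° × sin 109.5° = 0.91811, so δ = +66.651°.
cos H₀ = −tan(+4.8°) tan(+66.651°) = -0.1945, H₀ = 1.7666 rad.
Bracket: H₀ sin φ sin δ + cos φ cos δ sin H₀ = 1.7666×0.08368×0.91811 + 0.99649×0.39633×0.98090 = 0.135723 + 0.387396 = 0.523119.
Q̄ = (S₀/π) × [bracket] = (1141/π) × 0.523119 = 189.99 W/m².
Ratio Q̄_A / Q̄_B = 199.23 / 189.99 = 1.049.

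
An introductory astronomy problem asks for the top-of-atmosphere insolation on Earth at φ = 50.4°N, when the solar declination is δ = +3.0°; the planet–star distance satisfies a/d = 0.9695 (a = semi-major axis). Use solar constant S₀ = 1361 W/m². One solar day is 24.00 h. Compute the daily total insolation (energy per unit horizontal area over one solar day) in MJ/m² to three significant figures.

cos H₀ = −tan(+50.4°) tan(+3.000°) = -0.0634, H₀ = 1.6342 rad.
Bracket: H₀ sin φ sin δ + cos φ cos δ sin H₀ = 1.6342×0.77051×0.05234 + 0.63742×0.99863×0.99799 = 0.065905 + 0.635267 = 0.701172.
Inverse-square distance factor (a/d)² = 0.9695² = 0.939930.
Q̄ = (S₀/π) × 0.939930 × [bracket] = (1361/π) × 0.939930 × 0.701172 = 285.51 W/m².
Daily total = Q̄ × 24.00 h × 3600 s/h = 285.51 × 24.00 × 3600 / 10⁶ = 24.67 MJ/m².

24.7 MJ/m²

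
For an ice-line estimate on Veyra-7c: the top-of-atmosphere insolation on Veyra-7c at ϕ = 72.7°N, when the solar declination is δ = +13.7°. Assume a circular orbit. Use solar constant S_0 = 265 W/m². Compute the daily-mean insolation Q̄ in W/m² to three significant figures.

Q̄ ≈ 62.3 W/m²

cos h₀ = −tan(+72.7°) tan(+13.700°) = -0.7827, h₀ = 2.4697 rad.
Bracket: h₀ sin ϕ sin δ + cos ϕ cos δ sin h₀ = 2.4697×0.95476×0.23684 + 0.29737×0.97155×0.62244 = 0.558462 + 0.179829 = 0.738291.
Q̄ = (S_0/π) × [bracket] = (265/π) × 0.738291 = 62.28 W/m².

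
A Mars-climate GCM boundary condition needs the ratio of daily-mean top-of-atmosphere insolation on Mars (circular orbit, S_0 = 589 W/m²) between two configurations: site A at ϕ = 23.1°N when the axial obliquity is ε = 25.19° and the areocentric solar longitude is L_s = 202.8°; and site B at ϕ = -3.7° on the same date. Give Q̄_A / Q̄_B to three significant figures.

— Configuration A (ϕ=+23.1°):
sin δ = sin 25.19° × sin 202.8° = -0.16493, so δ = -9.493°.
cos h₀ = −tan(+23.1°) tan(-9.493°) = 0.0713, h₀ = 1.4994 rad.
Bracket: h₀ sin ϕ sin δ + cos ϕ cos δ sin h₀ = 1.4994×0.39234×-0.16493 + 0.91982×0.98630×0.99745 = -0.097024 + 0.904905 = 0.807881.
Q̄ = (S_0/π) × [bracket] = (589/π) × 0.807881 = 151.47 W/m².
— Configuration B (ϕ=-3.7°):
cos h₀ = −tan(-3.7°) tan(-9.493°) = -0.0108, h₀ = 1.5816 rad.
Bracket: h₀ sin ϕ sin δ + cos ϕ cos δ sin h₀ = 1.5816×-0.06453×-0.16493 + 0.99792×0.98630×0.99994 = 0.016833 + 0.984189 = 1.001022.
Q̄ = (S_0/π) × [bracket] = (589/π) × 1.001022 = 187.68 W/m².
Ratio Q̄_A / Q̄_B = 151.47 / 187.68 = 0.8071.

Q̄_A / Q̄_B ≈ 0.807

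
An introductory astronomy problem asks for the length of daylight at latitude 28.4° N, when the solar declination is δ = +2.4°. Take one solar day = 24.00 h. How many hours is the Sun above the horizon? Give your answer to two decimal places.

cos H₀ = −tan φ · tan δ = −tan(+28.4°) × tan(+2.400°) = -0.0227, so H₀ = 1.5935 rad = 91.30°.
Daylight = 2H₀/(2π) × 24.00 h = (1.5935/π) × 24.00 = 12.17 h.

12.17 h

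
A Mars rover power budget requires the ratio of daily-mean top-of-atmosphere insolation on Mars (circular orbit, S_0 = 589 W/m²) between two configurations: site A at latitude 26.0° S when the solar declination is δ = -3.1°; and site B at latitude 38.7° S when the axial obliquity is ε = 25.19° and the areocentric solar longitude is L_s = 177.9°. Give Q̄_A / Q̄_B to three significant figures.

Q̄_A / Q̄_B ≈ 1.22

— Configuration A (ϕ=-26.0°):
cos h₀ = −tan(-26.0°) tan(-3.100°) = -0.0264, h₀ = 1.5972 rad.
Bracket: h₀ sin ϕ sin δ + cos ϕ cos δ sin h₀ = 1.5972×-0.43837×-0.05408 + 0.89879×0.99854×0.99965 = 0.037865 + 0.897164 = 0.935029.
Q̄ = (S_0/π) × [bracket] = (589/π) × 0.935029 = 175.30 W/m².
— Configuration B (ϕ=-38.7°):
sin δ = sin 25.19° × sin 177.9° = 0.01560, so δ = +0.894°.
cos h₀ = −tan(-38.7°) tan(+0.894°) = 0.0125, h₀ = 1.5583 rad.
Bracket: h₀ sin ϕ sin δ + cos ϕ cos δ sin h₀ = 1.5583×-0.62524×0.01560 + 0.78043×0.99988×0.99992 = -0.015199 + 0.780274 = 0.765075.
Q̄ = (S_0/π) × [bracket] = (589/π) × 0.765075 = 143.44 W/m².
Ratio Q̄_A / Q̄_B = 175.30 / 143.44 = 1.222.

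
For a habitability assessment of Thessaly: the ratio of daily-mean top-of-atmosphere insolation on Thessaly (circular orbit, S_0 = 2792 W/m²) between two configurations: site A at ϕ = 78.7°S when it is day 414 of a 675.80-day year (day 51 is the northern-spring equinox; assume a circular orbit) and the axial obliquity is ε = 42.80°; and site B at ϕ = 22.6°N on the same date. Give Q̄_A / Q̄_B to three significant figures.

— Configuration A (ϕ=-78.7°):
Solar longitude: L_s = 360° × (414 − 51)/675.80 = 193.371°.
sin δ = sin 42.80° × sin 193.371° = -0.15712, so δ = -9.040°.
cos h₀ = −tan(-78.7°) tan(-9.040°) = -0.7962, h₀ = 2.4918 rad.
Bracket: h₀ sin ϕ sin δ + cos ϕ cos δ sin h₀ = 2.4918×-0.98061×-0.15712 + 0.19595×0.98758×0.60502 = 0.383920 + 0.117081 = 0.501001.
Q̄ = (S_0/π) × [bracket] = (2792/π) × 0.501001 = 445.25 W/m².
— Configuration B (ϕ=+22.6°):
cos h₀ = −tan(+22.6°) tan(-9.040°) = 0.0662, h₀ = 1.5045 rad.
Bracket: h₀ sin ϕ sin δ + cos ϕ cos δ sin h₀ = 1.5045×0.38430×-0.15712 + 0.92321×0.98758×0.99780 = -0.090844 + 0.909738 = 0.818894.
Q̄ = (S_0/π) × [bracket] = (2792/π) × 0.818894 = 727.77 W/m².
Ratio Q̄_A / Q̄_B = 445.25 / 727.77 = 0.6118.

Q̄_A / Q̄_B ≈ 0.612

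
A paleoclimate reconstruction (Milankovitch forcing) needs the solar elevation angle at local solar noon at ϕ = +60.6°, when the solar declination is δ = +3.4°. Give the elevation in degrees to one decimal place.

32.8°

At local noon the hour angle is zero, so the zenith angle equals |ϕ − δ| = |+60.6° − (+3.400°)| = 57.200°.
Elevation = 90° − 57.200° = 32.8°.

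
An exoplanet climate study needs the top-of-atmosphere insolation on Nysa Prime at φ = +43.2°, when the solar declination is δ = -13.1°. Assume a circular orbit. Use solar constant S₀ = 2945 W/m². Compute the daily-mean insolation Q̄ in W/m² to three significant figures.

cos H₀ = −tan(+43.2°) tan(-13.100°) = 0.2185, H₀ = 1.3505 rad.
Bracket: H₀ sin φ sin δ + cos φ cos δ sin H₀ = 1.3505×0.68455×-0.22665 + 0.72897×0.97398×0.97583 = -0.209534 + 0.692841 = 0.483307.
Q̄ = (S₀/π) × [bracket] = (2945/π) × 0.483307 = 453.1 W/m².

Q̄ ≈ 453 W/m²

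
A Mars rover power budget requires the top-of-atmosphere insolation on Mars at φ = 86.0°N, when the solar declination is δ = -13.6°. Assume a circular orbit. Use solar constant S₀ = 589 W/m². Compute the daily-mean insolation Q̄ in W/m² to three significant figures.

cos H₀ = −tan(+86.0°) tan(-13.600°) = 3.4597 ≥ 1 ⇒ polar night, H₀ = 0 and Q̄ = 0.

Q̄ ≈ 0.00 W/m²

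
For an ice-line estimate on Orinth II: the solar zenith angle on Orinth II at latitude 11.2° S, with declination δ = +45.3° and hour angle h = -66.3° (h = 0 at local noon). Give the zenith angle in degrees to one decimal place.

θ_z = 82.0°

cos θ_z = sin ϕ sin δ + cos ϕ cos δ cos h = -0.138062 + 0.277343 = 0.139281.
θ_z = arccos(0.139281) = 82.0°.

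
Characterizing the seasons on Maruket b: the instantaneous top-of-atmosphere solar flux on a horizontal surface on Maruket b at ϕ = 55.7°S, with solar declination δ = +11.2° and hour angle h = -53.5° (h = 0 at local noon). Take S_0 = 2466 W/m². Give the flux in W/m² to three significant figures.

cos θ_z = sin ϕ sin δ + cos ϕ cos δ cos h = -0.160457 + 0.328814 = 0.168357.
Flux = S_0 · cos θ_z = 2466 × 0.168357 = 415.2 W/m².

415 W/m²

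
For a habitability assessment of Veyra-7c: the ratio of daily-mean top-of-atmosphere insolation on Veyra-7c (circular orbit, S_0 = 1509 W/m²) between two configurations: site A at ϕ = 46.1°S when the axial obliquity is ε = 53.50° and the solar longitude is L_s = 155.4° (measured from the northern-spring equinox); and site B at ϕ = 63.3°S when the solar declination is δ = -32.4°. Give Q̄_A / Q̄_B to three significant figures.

— Configuration A (ϕ=-46.1°):
Solar declination: sin δ = sin ε · sin L_s = sin 53.50° × sin 155.4° = 0.33463, so δ = +19.550°.
cos h₀ = −tan(-46.1°) tan(+19.550°) = 0.3690, h₀ = 1.1929 rad.
Bracket: h₀ sin ϕ sin δ + cos ϕ cos δ sin h₀ = 1.1929×-0.72055×0.33463 + 0.69340×0.94235×0.92943 = -0.287629 + 0.607313 = 0.319684.
Q̄ = (S_0/π) × [bracket] = (1509/π) × 0.319684 = 153.55 W/m².
— Configuration B (ϕ=-63.3°):
cos h₀ = −tan(-63.3°) tan(-32.400°) = -1.2618 ≤ −1 ⇒ polar day, h₀ = π.
Bracket: h₀ sin ϕ sin δ + cos ϕ cos δ sin h₀ = 3.1416×-0.89337×-0.53583 + 0.44932×0.84433×0.00000 = 1.503866 + 0.000000 = 1.503866.
Q̄ = (S_0/π) × [bracket] = (1509/π) × 1.503866 = 722.35 W/m².
Ratio Q̄_A / Q̄_B = 153.55 / 722.35 = 0.2126.

Q̄_A / Q̄_B ≈ 0.213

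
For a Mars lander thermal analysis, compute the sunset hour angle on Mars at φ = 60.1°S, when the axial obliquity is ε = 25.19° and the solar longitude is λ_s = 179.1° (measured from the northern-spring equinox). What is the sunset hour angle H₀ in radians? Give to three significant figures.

Solar declination: sin δ = sin ε · sin λ_s = sin 25.19° × sin 179.1° = 0.00669, so δ = +0.383°.
cos H₀ = −tan φ · tan δ = −tan(-60.1°) × tan(+0.383°) = 0.0116, so H₀ = 1.5592 rad = 89.33°.

H₀ = 1.56 rad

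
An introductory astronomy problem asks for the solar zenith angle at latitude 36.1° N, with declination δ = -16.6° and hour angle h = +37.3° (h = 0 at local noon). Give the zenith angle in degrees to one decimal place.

cos θ_z = sin ϕ sin δ + cos ϕ cos δ cos h = -0.168327 + 0.615947 = 0.447620.
θ_z = arccos(0.447620) = 63.4°.

θ_z = 63.4°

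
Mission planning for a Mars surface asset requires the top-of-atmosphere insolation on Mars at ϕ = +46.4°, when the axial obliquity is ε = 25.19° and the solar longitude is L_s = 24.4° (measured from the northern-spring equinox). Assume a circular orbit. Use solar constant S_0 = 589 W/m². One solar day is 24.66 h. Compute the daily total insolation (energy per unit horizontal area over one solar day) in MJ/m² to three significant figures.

Solar declination: sin δ = sin ε · sin L_s = sin 25.19° × sin 24.4° = 0.17583, so δ = +10.127°.
cos h₀ = −tan(+46.4°) tan(+10.127°) = -0.1876, h₀ = 1.7595 rad.
Bracket: h₀ sin ϕ sin δ + cos ϕ cos δ sin h₀ = 1.7595×0.72417×0.17583 + 0.68962×0.98442×0.98225 = 0.224039 + 0.666826 = 0.890865.
Q̄ = (S_0/π) × [bracket] = (589/π) × 0.890865 = 167.02 W/m².
Daily total = Q̄ × 24.66 h × 3600 s/h = 167.02 × 24.66 × 3600 / 10⁶ = 14.83 MJ/m².

14.8 MJ/m²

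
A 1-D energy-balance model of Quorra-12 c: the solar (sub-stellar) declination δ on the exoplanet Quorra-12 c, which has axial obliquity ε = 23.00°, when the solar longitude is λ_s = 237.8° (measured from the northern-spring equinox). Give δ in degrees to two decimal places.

δ = -19.31°

sin δ = sin ε · sin λ_s = sin 23.00° × sin 237.8° = -0.330634.
δ = arcsin(-0.330634) = -19.31°.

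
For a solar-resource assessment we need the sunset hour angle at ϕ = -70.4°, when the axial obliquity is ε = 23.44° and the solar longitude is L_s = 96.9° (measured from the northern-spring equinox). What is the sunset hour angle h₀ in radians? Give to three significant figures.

Solar declination: sin δ = sin ε · sin L_s = sin 23.44° × sin 96.9° = 0.39491, so δ = +23.260°.
cos h₀ = −tan ϕ · tan δ = 1.2071 ≥ 1, so the Sun never rises (polar night) and h₀ = 0.

h₀ = 0.00 rad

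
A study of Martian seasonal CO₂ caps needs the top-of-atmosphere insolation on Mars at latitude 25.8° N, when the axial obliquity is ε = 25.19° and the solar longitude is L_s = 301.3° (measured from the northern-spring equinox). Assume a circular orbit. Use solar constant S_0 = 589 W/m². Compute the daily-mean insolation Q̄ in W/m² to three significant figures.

Solar declination: sin δ = sin ε · sin L_s = sin 25.19° × sin 301.3° = -0.36368, so δ = -21.326°.
cos h₀ = −tan(+25.8°) tan(-21.326°) = 0.1887, h₀ = 1.3809 rad.
Bracket: h₀ sin ϕ sin δ + cos ϕ cos δ sin h₀ = 1.3809×0.43523×-0.36368 + 0.90032×0.93153×0.98203 = -0.218575 + 0.823604 = 0.605029.
Q̄ = (S_0/π) × [bracket] = (589/π) × 0.605029 = 113.4 W/m².

Q̄ ≈ 113 W/m²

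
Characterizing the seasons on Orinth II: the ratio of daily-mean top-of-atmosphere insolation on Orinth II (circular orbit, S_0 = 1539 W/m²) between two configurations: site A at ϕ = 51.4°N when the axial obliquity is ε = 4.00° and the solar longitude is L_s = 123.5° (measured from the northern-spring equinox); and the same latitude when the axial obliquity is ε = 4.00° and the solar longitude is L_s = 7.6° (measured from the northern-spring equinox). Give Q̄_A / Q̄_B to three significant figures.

— Configuration A (ϕ=+51.4°):
Solar declination: sin δ = sin ε · sin L_s = sin 4.00° × sin 123.5° = 0.05817, so δ = +3.335°.
cos h₀ = −tan(+51.4°) tan(+3.335°) = -0.0730, h₀ = 1.6439 rad.
Bracket: h₀ sin ϕ sin δ + cos ϕ cos δ sin h₀ = 1.6439×0.78152×0.05817 + 0.62388×0.99831×0.99733 = 0.074733 + 0.621163 = 0.695896.
Q̄ = (S_0/π) × [bracket] = (1539/π) × 0.695896 = 340.90 W/m².
— Configuration B (ϕ=+51.4°):
Solar declination: sin δ = sin ε · sin L_s = sin 4.00° × sin 7.6° = 0.00923, so δ = +0.529°.
cos h₀ = −tan(+51.4°) tan(+0.529°) = -0.0116, h₀ = 1.5824 rad.
Bracket: h₀ sin ϕ sin δ + cos ϕ cos δ sin h₀ = 1.5824×0.78152×0.00923 + 0.62388×0.99996×0.99993 = 0.011415 + 0.623811 = 0.635226.
Q̄ = (S_0/π) × [bracket] = (1539/π) × 0.635226 = 311.18 W/m².
Ratio Q̄_A / Q̄_B = 340.90 / 311.18 = 1.096.

Q̄_A / Q̄_B ≈ 1.10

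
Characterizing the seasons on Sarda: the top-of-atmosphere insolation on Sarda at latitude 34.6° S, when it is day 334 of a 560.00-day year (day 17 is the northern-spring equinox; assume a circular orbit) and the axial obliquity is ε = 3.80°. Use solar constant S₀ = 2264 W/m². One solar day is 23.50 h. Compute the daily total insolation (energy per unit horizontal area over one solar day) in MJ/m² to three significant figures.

Solar longitude: λ_s = 360° × (334 − 17)/560.00 = 203.786°.
sin δ = sin 3.80° × sin 203.786° = -0.02673, so δ = -1.532°.
cos H₀ = −tan(-34.6°) tan(-1.532°) = -0.0184, H₀ = 1.5892 rad.
Bracket: H₀ sin φ sin δ + cos φ cos δ sin H₀ = 1.5892×-0.56784×-0.02673 + 0.82314×0.99964×0.99983 = 0.024121 + 0.822704 = 0.846825.
Q̄ = (S₀/π) × [bracket] = (2264/π) × 0.846825 = 610.27 W/m².
Daily total = Q̄ × 23.50 h × 3600 s/h = 610.27 × 23.50 × 3600 / 10⁶ = 51.63 MJ/m².

51.6 MJ/m²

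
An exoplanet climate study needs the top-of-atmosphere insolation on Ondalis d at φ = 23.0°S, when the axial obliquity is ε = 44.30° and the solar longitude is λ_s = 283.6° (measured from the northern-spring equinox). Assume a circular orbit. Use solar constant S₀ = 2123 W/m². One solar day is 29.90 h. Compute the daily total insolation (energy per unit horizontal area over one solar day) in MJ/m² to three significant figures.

83.3 MJ/m²

Solar declination: sin δ = sin ε · sin λ_s = sin 44.30° × sin 283.6° = -0.67883, so δ = -42.752°.
cos H₀ = −tan(-23.0°) tan(-42.752°) = -0.3924, H₀ = 1.9741 rad.
Bracket: H₀ sin φ sin δ + cos φ cos δ sin H₀ = 1.9741×-0.39073×-0.67883 + 0.92050×0.73429×0.91979 = 0.523609 + 0.621699 = 1.145308.
Q̄ = (S₀/π) × [bracket] = (2123/π) × 1.145308 = 773.97 W/m².
Daily total = Q̄ × 29.90 h × 3600 s/h = 773.97 × 29.90 × 3600 / 10⁶ = 83.31 MJ/m².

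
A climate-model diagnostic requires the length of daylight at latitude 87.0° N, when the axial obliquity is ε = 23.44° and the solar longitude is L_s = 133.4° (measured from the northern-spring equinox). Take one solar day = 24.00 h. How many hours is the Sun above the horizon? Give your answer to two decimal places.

Solar declination: sin δ = sin ε · sin L_s = sin 23.44° × sin 133.4° = 0.28902, so δ = +16.799°.
Sunrise equation: cos h₀ = −tan ϕ · tan δ = -5.7607 ≤ −1, so the Sun never sets (polar day) and h₀ = π.
Daylight = 2h₀/(2π) × 24.00 h = (3.1416/π) × 24.00 = 24.00 h.

24.00 h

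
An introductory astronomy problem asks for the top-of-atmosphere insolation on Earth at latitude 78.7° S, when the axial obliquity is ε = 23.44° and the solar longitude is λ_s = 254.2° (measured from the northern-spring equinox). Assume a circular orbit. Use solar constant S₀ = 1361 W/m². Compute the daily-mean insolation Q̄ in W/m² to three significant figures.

Q̄ ≈ 511 W/m²

Solar declination: sin δ = sin ε · sin λ_s = sin 23.44° × sin 254.2° = -0.38276, so δ = -22.505°.
cos H₀ = −tan(-78.7°) tan(-22.505°) = -2.0734 ≤ −1 ⇒ polar day, H₀ = π.
Bracket: H₀ sin φ sin δ + cos φ cos δ sin H₀ = 3.1416×-0.98061×-0.38276 + 0.19595×0.92385×0.00000 = 1.179163 + 0.000000 = 1.179163.
Q̄ = (S₀/π) × [bracket] = (1361/π) × 1.179163 = 510.8 W/m².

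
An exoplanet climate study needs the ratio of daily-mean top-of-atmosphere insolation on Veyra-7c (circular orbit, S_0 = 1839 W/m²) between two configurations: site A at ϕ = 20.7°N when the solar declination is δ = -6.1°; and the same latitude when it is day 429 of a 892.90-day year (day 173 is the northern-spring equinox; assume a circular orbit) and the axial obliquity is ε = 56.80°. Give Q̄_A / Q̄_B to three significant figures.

— Configuration A (ϕ=+20.7°):
cos h₀ = −tan(+20.7°) tan(-6.100°) = 0.0404, h₀ = 1.5304 rad.
Bracket: h₀ sin ϕ sin δ + cos ϕ cos δ sin h₀ = 1.5304×0.35347×-0.10626 + 0.93544×0.99434×0.99918 = -0.057481 + 0.929383 = 0.871902.
Q̄ = (S_0/π) × [bracket] = (1839/π) × 0.871902 = 510.39 W/m².
— Configuration B (ϕ=+20.7°):
Solar longitude: L_s = 360° × (429 − 173)/892.90 = 103.214°.
sin δ = sin 56.80° × sin 103.214° = 0.81461, so δ = +54.549°.
cos h₀ = −tan(+20.7°) tan(+54.549°) = -0.5307, h₀ = 2.1302 rad.
Bracket: h₀ sin ϕ sin δ + cos ϕ cos δ sin h₀ = 2.1302×0.35347×0.81461 + 0.93544×0.58001×0.84756 = 0.613370 + 0.459856 = 1.073226.
Q̄ = (S_0/π) × [bracket] = (1839/π) × 1.073226 = 628.24 W/m².
Ratio Q̄_A / Q̄_B = 510.39 / 628.24 = 0.8124.

Q̄_A / Q̄_B ≈ 0.812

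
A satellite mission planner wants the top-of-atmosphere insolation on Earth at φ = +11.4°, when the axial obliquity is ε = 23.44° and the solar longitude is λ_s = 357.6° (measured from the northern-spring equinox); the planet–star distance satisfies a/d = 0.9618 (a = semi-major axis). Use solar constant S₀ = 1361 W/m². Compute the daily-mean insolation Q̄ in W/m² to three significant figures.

Solar declination: sin δ = sin ε · sin λ_s = sin 23.44° × sin 357.6° = -0.01666, so δ = -0.954°.
cos H₀ = −tan(+11.4°) tan(-0.954°) = 0.0034, H₀ = 1.5674 rad.
Bracket: H₀ sin φ sin δ + cos φ cos δ sin H₀ = 1.5674×0.19766×-0.01666 + 0.98027×0.99986×0.99999 = -0.005161 + 0.980123 = 0.974962.
Inverse-square distance factor (a/d)² = 0.9618² = 0.925059.
Q̄ = (S₀/π) × 0.925059 × [bracket] = (1361/π) × 0.925059 × 0.974962 = 390.7 W/m².

Q̄ ≈ 391 W/m²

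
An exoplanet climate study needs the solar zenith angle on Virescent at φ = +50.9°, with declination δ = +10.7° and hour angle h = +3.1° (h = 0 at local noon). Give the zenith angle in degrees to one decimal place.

θ_z = 40.3°

cos θ_z = sin φ sin δ + cos φ cos δ cos h = 0.144086 + 0.618803 = 0.762889.
θ_z = arccos(0.762889) = 40.3°.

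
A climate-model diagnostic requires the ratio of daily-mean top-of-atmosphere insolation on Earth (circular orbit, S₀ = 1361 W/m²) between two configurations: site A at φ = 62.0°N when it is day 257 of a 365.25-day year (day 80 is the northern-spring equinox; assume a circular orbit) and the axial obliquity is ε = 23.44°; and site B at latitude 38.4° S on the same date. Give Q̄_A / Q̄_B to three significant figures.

— Configuration A (φ=+62.0°):
Solar longitude: λ_s = 360° × (257 − 80)/365.25 = 174.456°.
sin δ = sin 23.44° × sin 174.456° = 0.03843, so δ = +2.203°.
cos H₀ = −tan(+62.0°) tan(+2.203°) = -0.0723, H₀ = 1.6432 rad.
Bracket: H₀ sin φ sin δ + cos φ cos δ sin H₀ = 1.6432×0.88295×0.03843 + 0.46947×0.99926×0.99738 = 0.055757 + 0.467893 = 0.523650.
Q̄ = (S₀/π) × [bracket] = (1361/π) × 0.523650 = 226.86 W/m².
— Configuration B (φ=-38.4°):
cos H₀ = −tan(-38.4°) tan(+2.203°) = 0.0305, H₀ = 1.5403 rad.
Bracket: H₀ sin φ sin δ + cos φ cos δ sin H₀ = 1.5403×-0.62115×0.03843 + 0.78369×0.99926×0.99954 = -0.036768 + 0.782750 = 0.745982.
Q̄ = (S₀/π) × [bracket] = (1361/π) × 0.745982 = 323.17 W/m².
Ratio Q̄_A / Q̄_B = 226.86 / 323.17 = 0.7020.

Q̄_A / Q̄_B ≈ 0.702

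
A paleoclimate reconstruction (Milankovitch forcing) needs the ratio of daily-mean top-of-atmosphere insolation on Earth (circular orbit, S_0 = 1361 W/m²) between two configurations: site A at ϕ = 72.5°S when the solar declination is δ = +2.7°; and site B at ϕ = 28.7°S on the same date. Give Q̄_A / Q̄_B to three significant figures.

— Configuration A (ϕ=-72.5°):
cos h₀ = −tan(-72.5°) tan(+2.700°) = 0.1496, h₀ = 1.4207 rad.
Bracket: h₀ sin ϕ sin δ + cos ϕ cos δ sin h₀ = 1.4207×-0.95372×0.04711 + 0.30071×0.99889×0.98875 = -0.063832 + 0.296997 = 0.233165.
Q̄ = (S_0/π) × [bracket] = (1361/π) × 0.233165 = 101.01 W/m².
— Configuration B (ϕ=-28.7°):
cos h₀ = −tan(-28.7°) tan(+2.700°) = 0.0258, h₀ = 1.5450 rad.
Bracket: h₀ sin ϕ sin δ + cos ϕ cos δ sin h₀ = 1.5450×-0.48022×0.04711 + 0.87715×0.99889×0.99967 = -0.034953 + 0.875887 = 0.840934.
Q̄ = (S_0/π) × [bracket] = (1361/π) × 0.840934 = 364.31 W/m².
Ratio Q̄_A / Q̄_B = 101.01 / 364.31 = 0.2773.

Q̄_A / Q̄_B ≈ 0.277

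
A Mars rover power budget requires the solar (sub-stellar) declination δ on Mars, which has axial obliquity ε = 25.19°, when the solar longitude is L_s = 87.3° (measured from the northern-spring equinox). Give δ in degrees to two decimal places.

δ = +25.16°

sin δ = sin ε · sin L_s = sin 25.19° × sin 87.3° = 0.425149.
δ = arcsin(0.425149) = +25.16°.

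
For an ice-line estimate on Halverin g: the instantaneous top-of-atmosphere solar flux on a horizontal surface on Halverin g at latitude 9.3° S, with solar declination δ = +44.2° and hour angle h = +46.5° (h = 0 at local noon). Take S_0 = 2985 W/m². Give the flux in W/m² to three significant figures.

cos θ_z = sin ϕ sin δ + cos ϕ cos δ cos h = -0.112665 + 0.487002 = 0.374337.
Flux = S_0 · cos θ_z = 2985 × 0.374337 = 1117 W/m².

1.12e+03 W/m²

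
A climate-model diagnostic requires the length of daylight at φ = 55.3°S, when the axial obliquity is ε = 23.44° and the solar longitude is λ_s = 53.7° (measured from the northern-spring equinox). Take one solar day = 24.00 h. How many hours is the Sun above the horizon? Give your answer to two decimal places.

8.10 h

Solar declination: sin δ = sin ε · sin λ_s = sin 23.44° × sin 53.7° = 0.32059, so δ = +18.699°.
cos H₀ = −tan φ · tan δ = −tan(-55.3°) × tan(+18.699°) = 0.4888, so H₀ = 1.0601 rad = 60.74°.
Daylight = 2H₀/(2π) × 24.00 h = (1.0601/π) × 24.00 = 8.10 h.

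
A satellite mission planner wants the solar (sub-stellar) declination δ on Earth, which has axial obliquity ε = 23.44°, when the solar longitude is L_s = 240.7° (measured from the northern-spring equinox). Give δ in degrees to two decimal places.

δ = -20.30°

sin δ = sin ε · sin L_s = sin 23.44° × sin 240.7° = -0.346899.
δ = arcsin(-0.346899) = -20.30°.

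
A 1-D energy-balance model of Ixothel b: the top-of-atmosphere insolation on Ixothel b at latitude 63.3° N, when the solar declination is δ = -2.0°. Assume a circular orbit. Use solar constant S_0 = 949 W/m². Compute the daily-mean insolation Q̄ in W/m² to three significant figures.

Q̄ ≈ 121 W/m²

cos h₀ = −tan(+63.3°) tan(-2.000°) = 0.0694, h₀ = 1.5013 rad.
Bracket: h₀ sin ϕ sin δ + cos ϕ cos δ sin h₀ = 1.5013×0.89337×-0.03490 + 0.44932×0.99939×0.99759 = -0.046808 + 0.447964 = 0.401156.
Q̄ = (S_0/π) × [bracket] = (949/π) × 0.401156 = 121.2 W/m².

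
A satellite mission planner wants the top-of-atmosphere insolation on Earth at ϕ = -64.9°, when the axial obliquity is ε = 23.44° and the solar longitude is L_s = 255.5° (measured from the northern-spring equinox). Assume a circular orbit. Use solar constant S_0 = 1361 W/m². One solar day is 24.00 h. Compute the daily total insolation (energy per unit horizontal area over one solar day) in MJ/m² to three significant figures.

41.5 MJ/m²

Solar declination: sin δ = sin ε · sin L_s = sin 23.44° × sin 255.5° = -0.38512, so δ = -22.651°.
cos h₀ = −tan(-64.9°) tan(-22.651°) = -0.8909, h₀ = 2.6700 rad.
Bracket: h₀ sin ϕ sin δ + cos ϕ cos δ sin h₀ = 2.6700×-0.90557×-0.38512 + 0.42420×0.92287×0.45429 = 0.931171 + 0.177846 = 1.109017.
Q̄ = (S_0/π) × [bracket] = (1361/π) × 1.109017 = 480.45 W/m².
Daily total = Q̄ × 24.00 h × 3600 s/h = 480.45 × 24.00 × 3600 / 10⁶ = 41.51 MJ/m².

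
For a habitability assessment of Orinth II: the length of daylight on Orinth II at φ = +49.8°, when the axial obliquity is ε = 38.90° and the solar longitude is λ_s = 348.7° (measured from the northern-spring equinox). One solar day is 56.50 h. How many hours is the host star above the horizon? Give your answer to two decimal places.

Solar declination: sin δ = sin ε · sin λ_s = sin 38.90° × sin 348.7° = -0.12305, so δ = -7.068°.
cos H₀ = −tan φ · tan δ = −tan(+49.8°) × tan(-7.068°) = 0.1467, so H₀ = 1.4235 rad = 81.56°.
Daylight = 2H₀/(2π) × 56.50 h = (1.4235/π) × 56.50 = 25.60 h.

25.60 h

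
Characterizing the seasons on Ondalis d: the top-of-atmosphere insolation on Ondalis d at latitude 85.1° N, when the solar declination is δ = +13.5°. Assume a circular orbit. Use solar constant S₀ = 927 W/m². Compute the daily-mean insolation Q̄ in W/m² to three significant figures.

Q̄ ≈ 216 W/m²

cos H₀ = −tan(+85.1°) tan(+13.500°) = -2.8004 ≤ −1 ⇒ polar day, H₀ = π.
Bracket: H₀ sin φ sin δ + cos φ cos δ sin H₀ = 3.1416×0.99635×0.23345 + 0.08542×0.97237×0.00000 = 0.730730 + 0.000000 = 0.730730.
Q̄ = (S₀/π) × [bracket] = (927/π) × 0.730730 = 215.6 W/m².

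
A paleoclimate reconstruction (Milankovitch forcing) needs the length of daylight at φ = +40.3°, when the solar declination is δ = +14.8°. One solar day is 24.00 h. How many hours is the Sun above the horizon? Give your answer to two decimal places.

cos H₀ = −tan φ · tan δ = −tan(+40.3°) × tan(+14.800°) = -0.2241, so H₀ = 1.7968 rad = 102.95°.
Daylight = 2H₀/(2π) × 24.00 h = (1.7968/π) × 24.00 = 13.73 h.

13.73 h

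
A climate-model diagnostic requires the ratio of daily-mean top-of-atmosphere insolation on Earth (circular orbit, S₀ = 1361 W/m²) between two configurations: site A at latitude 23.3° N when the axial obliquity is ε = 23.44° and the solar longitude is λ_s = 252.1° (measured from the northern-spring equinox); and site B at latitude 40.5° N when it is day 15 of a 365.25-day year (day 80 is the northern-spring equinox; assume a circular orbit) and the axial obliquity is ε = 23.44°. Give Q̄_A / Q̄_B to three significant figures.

Q̄_A / Q̄_B ≈ 1.64

— Configuration A (φ=+23.3°):
Solar declination: sin δ = sin ε · sin λ_s = sin 23.44° × sin 252.1° = -0.37853, so δ = -22.243°.
cos H₀ = −tan(+23.3°) tan(-22.243°) = 0.1761, H₀ = 1.3937 rad.
Bracket: H₀ sin φ sin δ + cos φ cos δ sin H₀ = 1.3937×0.39555×-0.37853 + 0.91845×0.92559×0.98437 = -0.208675 + 0.836821 = 0.628146.
Q̄ = (S₀/π) × [bracket] = (1361/π) × 0.628146 = 272.13 W/m².
— Configuration B (φ=+40.5°):
Solar longitude: λ_s = 360° × (15 − 80)/365.25 = -64.066°, i.e. -64.066° + 360° = 295.934°.
sin δ = sin 23.44° × sin 295.934° = -0.35773, so δ = -20.961°.
cos H₀ = −tan(+40.5°) tan(-20.961°) = 0.3272, H₀ = 1.2375 rad.
Bracket: H₀ sin φ sin δ + cos φ cos δ sin H₀ = 1.2375×0.64945×-0.35773 + 0.76041×0.93383×0.94496 = -0.287506 + 0.671010 = 0.383504.
Q̄ = (S₀/π) × [bracket] = (1361/π) × 0.383504 = 166.14 W/m².
Ratio Q̄_A / Q̄_B = 272.13 / 166.14 = 1.638.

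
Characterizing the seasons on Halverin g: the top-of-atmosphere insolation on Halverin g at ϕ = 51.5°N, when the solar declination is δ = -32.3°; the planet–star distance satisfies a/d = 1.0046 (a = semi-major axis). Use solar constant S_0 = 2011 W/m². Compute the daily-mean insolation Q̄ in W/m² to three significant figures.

cos h₀ = −tan(+51.5°) tan(-32.300°) = 0.7948, h₀ = 0.6522 rad.
Bracket: h₀ sin ϕ sin δ + cos ϕ cos δ sin h₀ = 0.6522×0.78261×-0.53435 + 0.62251×0.84526×0.60694 = -0.272742 + 0.319361 = 0.046619.
Inverse-square distance factor (a/d)² = 1.0046² = 1.009221.
Q̄ = (S_0/π) × 1.009221 × [bracket] = (2011/π) × 1.009221 × 0.046619 = 30.12 W/m².

Q̄ ≈ 30.1 W/m²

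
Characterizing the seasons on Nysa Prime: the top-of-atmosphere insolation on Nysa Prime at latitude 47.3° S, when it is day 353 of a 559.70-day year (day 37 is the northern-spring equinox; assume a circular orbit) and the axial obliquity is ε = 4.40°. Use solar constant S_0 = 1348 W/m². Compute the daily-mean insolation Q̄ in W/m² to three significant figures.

Q̄ ≈ 306 W/m²

Solar longitude: L_s = 360° × (353 − 37)/559.70 = 203.252°.
sin δ = sin 4.40° × sin 203.252° = -0.03029, so δ = -1.736°.
cos h₀ = −tan(-47.3°) tan(-1.736°) = -0.0328, h₀ = 1.6036 rad.
Bracket: h₀ sin ϕ sin δ + cos ϕ cos δ sin h₀ = 1.6036×-0.73491×-0.03029 + 0.67816×0.99954×0.99946 = 0.035697 + 0.677482 = 0.713179.
Q̄ = (S_0/π) × [bracket] = (1348/π) × 0.713179 = 306.0 W/m².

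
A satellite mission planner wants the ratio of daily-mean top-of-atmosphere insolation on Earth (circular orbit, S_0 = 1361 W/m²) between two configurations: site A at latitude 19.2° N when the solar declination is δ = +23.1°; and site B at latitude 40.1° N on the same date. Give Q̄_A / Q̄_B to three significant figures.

Q̄_A / Q̄_B ≈ 0.943

— Configuration A (ϕ=+19.2°):
cos h₀ = −tan(+19.2°) tan(+23.100°) = -0.1485, h₀ = 1.7199 rad.
Bracket: h₀ sin ϕ sin δ + cos ϕ cos δ sin h₀ = 1.7199×0.32887×0.39234 + 0.94438×0.91982×0.98891 = 0.221917 + 0.859026 = 1.080943.
Q̄ = (S_0/π) × [bracket] = (1361/π) × 1.080943 = 468.29 W/m².
— Configuration B (ϕ=+40.1°):
cos h₀ = −tan(+40.1°) tan(+23.100°) = -0.3592, h₀ = 1.9382 rad.
Bracket: h₀ sin ϕ sin δ + cos ϕ cos δ sin h₀ = 1.9382×0.64412×0.39234 + 0.76492×0.91982×0.93327 = 0.489810 + 0.656638 = 1.146448.
Q̄ = (S_0/π) × [bracket] = (1361/π) × 1.146448 = 496.66 W/m².
Ratio Q̄_A / Q̄_B = 468.29 / 496.66 = 0.9429.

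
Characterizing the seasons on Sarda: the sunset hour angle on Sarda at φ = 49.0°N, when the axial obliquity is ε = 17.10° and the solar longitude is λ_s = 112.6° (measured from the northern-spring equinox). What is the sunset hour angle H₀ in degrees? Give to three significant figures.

Solar declination: sin δ = sin ε · sin λ_s = sin 17.10° × sin 112.6° = 0.27146, so δ = +15.751°.
cos H₀ = −tan φ · tan δ = −tan(+49.0°) × tan(+15.751°) = -0.3245, so H₀ = 1.9012 rad = 108.93°.

H₀ = 109°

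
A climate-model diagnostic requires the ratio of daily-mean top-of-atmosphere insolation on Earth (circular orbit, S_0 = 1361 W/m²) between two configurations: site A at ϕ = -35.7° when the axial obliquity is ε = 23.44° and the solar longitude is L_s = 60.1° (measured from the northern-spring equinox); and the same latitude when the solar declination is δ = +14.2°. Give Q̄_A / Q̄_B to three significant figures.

Q̄_A / Q̄_B ≈ 0.822

— Configuration A (ϕ=-35.7°):
Solar declination: sin δ = sin ε · sin L_s = sin 23.44° × sin 60.1° = 0.34484, so δ = +20.172°.
cos h₀ = −tan(-35.7°) tan(+20.172°) = 0.2640, h₀ = 1.3036 rad.
Bracket: h₀ sin ϕ sin δ + cos ϕ cos δ sin h₀ = 1.3036×-0.58354×0.34484 + 0.81208×0.93866×0.96453 = -0.262321 + 0.735229 = 0.472908.
Q̄ = (S_0/π) × [bracket] = (1361/π) × 0.472908 = 204.87 W/m².
— Configuration B (ϕ=-35.7°):
cos h₀ = −tan(-35.7°) tan(+14.200°) = 0.1818, h₀ = 1.3880 rad.
Bracket: h₀ sin ϕ sin δ + cos ϕ cos δ sin h₀ = 1.3880×-0.58354×0.24531 + 0.81208×0.96945×0.98333 = -0.198690 + 0.774147 = 0.575457.
Q̄ = (S_0/π) × [bracket] = (1361/π) × 0.575457 = 249.30 W/m².
Ratio Q̄_A / Q̄_B = 204.87 / 249.30 = 0.8218.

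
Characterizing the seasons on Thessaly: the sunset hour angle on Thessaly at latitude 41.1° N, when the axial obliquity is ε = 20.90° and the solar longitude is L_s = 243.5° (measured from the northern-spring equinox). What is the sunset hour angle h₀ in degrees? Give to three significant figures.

Solar declination: sin δ = sin ε · sin L_s = sin 20.90° × sin 243.5° = -0.31926, so δ = -18.618°.
cos h₀ = −tan ϕ · tan δ = −tan(+41.1°) × tan(-18.618°) = 0.2939, so h₀ = 1.2725 rad = 72.91°.

h₀ = 72.9°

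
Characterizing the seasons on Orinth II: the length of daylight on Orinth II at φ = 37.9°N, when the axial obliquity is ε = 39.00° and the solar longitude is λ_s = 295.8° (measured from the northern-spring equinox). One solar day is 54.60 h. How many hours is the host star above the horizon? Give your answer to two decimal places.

Solar declination: sin δ = sin ε · sin λ_s = sin 39.00° × sin 295.8° = -0.56659, so δ = -34.513°.
cos H₀ = −tan φ · tan δ = −tan(+37.9°) × tan(-34.513°) = 0.5353, so H₀ = 1.0059 rad = 57.64°.
Daylight = 2H₀/(2π) × 54.60 h = (1.0059/π) × 54.60 = 17.48 h.

17.48 h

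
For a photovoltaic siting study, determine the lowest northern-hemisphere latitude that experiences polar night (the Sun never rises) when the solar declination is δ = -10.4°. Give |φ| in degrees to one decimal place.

|φ| = 79.6°

Polar night requires cos H₀ = −tan φ tan δ ≥ 1, i.e. tan φ tan δ ≤ −1.
The boundary is |tan φ| · |tan δ| = 1, so |φ| = 90° − |δ| = 90° − 10.4° = 79.6° in the northern hemisphere.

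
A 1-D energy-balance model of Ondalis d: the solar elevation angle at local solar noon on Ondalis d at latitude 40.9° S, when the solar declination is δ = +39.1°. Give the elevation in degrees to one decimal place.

At local noon the hour angle is zero, so the zenith angle equals |φ − δ| = |-40.9° − (+39.100°)| = 80.000°.
Elevation = 90° − 80.000° = 10.0°.

10.0°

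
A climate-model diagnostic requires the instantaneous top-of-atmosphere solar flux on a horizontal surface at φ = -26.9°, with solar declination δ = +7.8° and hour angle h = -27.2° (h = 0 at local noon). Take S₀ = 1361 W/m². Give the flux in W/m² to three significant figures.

986 W/m²

cos θ_z = sin φ sin δ + cos φ cos δ cos h = -0.061402 + 0.785841 = 0.724439.
Flux = S₀ · cos θ_z = 1361 × 0.724439 = 986.0 W/m².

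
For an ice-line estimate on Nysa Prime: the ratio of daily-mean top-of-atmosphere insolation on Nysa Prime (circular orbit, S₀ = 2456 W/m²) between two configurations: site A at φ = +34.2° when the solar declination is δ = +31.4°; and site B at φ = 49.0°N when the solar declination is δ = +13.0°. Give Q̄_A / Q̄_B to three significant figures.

— Configuration A (φ=+34.2°):
cos H₀ = −tan(+34.2°) tan(+31.400°) = -0.4148, H₀ = 1.9986 rad.
Bracket: H₀ sin φ sin δ + cos φ cos δ sin H₀ = 1.9986×0.56208×0.52101 + 0.82708×0.85355×0.90990 = 0.585289 + 0.642348 = 1.227637.
Q̄ = (S₀/π) × [bracket] = (2456/π) × 1.227637 = 959.73 W/m².
— Configuration B (φ=+49.0°):
cos H₀ = −tan(+49.0°) tan(+13.000°) = -0.2656, H₀ = 1.8396 rad.
Bracket: H₀ sin φ sin δ + cos φ cos δ sin H₀ = 1.8396×0.75471×0.22495 + 0.65606×0.97437×0.96409 = 0.312313 + 0.616290 = 0.928603.
Q̄ = (S₀/π) × [bracket] = (2456/π) × 0.928603 = 725.95 W/m².
Ratio Q̄_A / Q̄_B = 959.73 / 725.95 = 1.322.

Q̄_A / Q̄_B ≈ 1.32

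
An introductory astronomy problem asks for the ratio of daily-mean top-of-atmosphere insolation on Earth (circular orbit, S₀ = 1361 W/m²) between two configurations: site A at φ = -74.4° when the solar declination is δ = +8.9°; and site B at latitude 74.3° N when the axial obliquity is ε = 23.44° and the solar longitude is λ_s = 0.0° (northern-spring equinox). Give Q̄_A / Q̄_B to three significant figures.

— Configuration A (φ=-74.4°):
cos H₀ = −tan(-74.4°) tan(+8.900°) = 0.5609, H₀ = 0.9754 rad.
Bracket: H₀ sin φ sin δ + cos φ cos δ sin H₀ = 0.9754×-0.96316×0.15471 + 0.26892×0.98796×0.82791 = -0.145345 + 0.219961 = 0.074616.
Q̄ = (S₀/π) × [bracket] = (1361/π) × 0.074616 = 32.325 W/m².
— Configuration B (φ=+74.3°):
Solar declination: sin δ = sin ε · sin λ_s = sin 23.44° × sin 0.0° = 0.00000, so δ = +0.000°.
cos H₀ = −tan(+74.3°) tan(+0.000°) = -0.0000, H₀ = 1.5708 rad.
Bracket: H₀ sin φ sin δ + cos φ cos δ sin H₀ = 1.5708×0.96269×0.00000 + 0.27060×1.00000×1.00000 = 0.000000 + 0.270600 = 0.270600.
Q̄ = (S₀/π) × [bracket] = (1361/π) × 0.270600 = 117.23 W/m².
Ratio Q̄_A / Q̄_B = 32.325 / 117.23 = 0.2757.

Q̄_A / Q̄_B ≈ 0.276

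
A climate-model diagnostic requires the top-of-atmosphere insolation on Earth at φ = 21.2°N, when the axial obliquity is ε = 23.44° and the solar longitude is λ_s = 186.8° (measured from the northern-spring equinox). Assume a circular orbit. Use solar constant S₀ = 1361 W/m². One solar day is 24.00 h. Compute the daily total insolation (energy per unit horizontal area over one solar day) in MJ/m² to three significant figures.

33.9 MJ/m²

Solar declination: sin δ = sin ε · sin λ_s = sin 23.44° × sin 186.8° = -0.04710, so δ = -2.700°.
cos H₀ = −tan(+21.2°) tan(-2.700°) = 0.0183, H₀ = 1.5525 rad.
Bracket: H₀ sin φ sin δ + cos φ cos δ sin H₀ = 1.5525×0.36162×-0.04710 + 0.93232×0.99889×0.99983 = -0.026443 + 0.931127 = 0.904684.
Q̄ = (S₀/π) × [bracket] = (1361/π) × 0.904684 = 391.93 W/m².
Daily total = Q̄ × 24.00 h × 3600 s/h = 391.93 × 24.00 × 3600 / 10⁶ = 33.86 MJ/m².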